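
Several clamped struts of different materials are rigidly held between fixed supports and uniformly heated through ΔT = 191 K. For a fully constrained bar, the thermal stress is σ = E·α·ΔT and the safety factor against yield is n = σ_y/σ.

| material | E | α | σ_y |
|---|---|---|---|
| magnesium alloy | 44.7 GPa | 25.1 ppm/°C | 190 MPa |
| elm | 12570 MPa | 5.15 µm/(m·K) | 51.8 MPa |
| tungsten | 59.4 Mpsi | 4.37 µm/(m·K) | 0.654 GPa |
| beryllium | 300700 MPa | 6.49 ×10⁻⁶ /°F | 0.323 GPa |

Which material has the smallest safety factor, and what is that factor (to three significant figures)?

beryllium, n = 0.481

In consistent units (E in GPa, α in ×10⁻⁶/K, σ_y in MPa):
  magnesium alloy: E = 44.70, α = 25.1, σ_y = 190.0 → σ = 214 MPa, n = 0.887
  elm: E = 12.57, α = 5.15, σ_y = 51.80 → σ = 12.4 MPa, n = 4.19
  tungsten: E = 409.5, α = 4.37, σ_y = 654.0 → σ = 342 MPa, n = 1.91
  beryllium: E = 300.7, α = 11.7, σ_y = 323.0 → σ = 671 MPa, n = 0.481
Smallest n: beryllium with n = 0.481.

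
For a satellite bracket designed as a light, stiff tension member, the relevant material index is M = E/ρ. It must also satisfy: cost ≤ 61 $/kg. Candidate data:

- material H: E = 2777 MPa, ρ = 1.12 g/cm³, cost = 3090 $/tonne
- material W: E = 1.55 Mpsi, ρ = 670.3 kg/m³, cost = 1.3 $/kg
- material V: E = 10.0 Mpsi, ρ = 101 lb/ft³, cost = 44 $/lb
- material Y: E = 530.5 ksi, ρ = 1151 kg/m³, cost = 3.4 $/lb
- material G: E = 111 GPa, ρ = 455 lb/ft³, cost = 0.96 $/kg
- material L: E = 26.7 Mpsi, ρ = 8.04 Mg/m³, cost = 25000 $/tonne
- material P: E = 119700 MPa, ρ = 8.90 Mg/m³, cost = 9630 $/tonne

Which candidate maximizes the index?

Screen on constraints: cost ≤ 61 $/kg. Survivors: material H, material W, material Y, material G, material L, material P.
Convert each candidate to consistent units, then evaluate M:
  material H: E = 2.777 GPa, ρ = 1120 kg/m³
  material W: E = 10.69 GPa, ρ = 670.3 kg/m³
  material Y: E = 3.658 GPa, ρ = 1151 kg/m³
  material G: E = 111.0 GPa, ρ = 7288 kg/m³
  material L: E = 184.1 GPa, ρ = 8040 kg/m³
  material P: E = 119.7 GPa, ρ = 8900 kg/m³
  material L: M = 22.9 MN·m/kg
  material W: M = 15.9 MN·m/kg
  material G: M = 15.2 MN·m/kg
  material P: M = 13.4 MN·m/kg
  material Y: M = 3.18 MN·m/kg
  material H: M = 2.48 MN·m/kg
Material L ranks first.

material L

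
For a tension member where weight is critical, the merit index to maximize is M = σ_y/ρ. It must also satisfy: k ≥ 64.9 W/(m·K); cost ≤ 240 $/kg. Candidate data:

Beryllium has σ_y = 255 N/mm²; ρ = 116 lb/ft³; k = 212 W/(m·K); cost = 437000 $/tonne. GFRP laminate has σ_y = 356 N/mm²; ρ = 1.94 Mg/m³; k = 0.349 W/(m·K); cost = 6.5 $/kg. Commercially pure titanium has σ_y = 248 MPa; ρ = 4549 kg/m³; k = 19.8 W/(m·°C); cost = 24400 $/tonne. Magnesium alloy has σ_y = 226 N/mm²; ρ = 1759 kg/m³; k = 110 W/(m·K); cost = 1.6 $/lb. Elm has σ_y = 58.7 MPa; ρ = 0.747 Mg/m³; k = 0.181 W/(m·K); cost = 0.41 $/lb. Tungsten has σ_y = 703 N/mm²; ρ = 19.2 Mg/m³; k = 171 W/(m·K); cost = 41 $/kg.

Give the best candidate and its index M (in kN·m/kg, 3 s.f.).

Screen on constraints: k ≥ 64.9 W/(m·K); cost ≤ 240 $/kg. Survivors: magnesium alloy, tungsten.
Convert each candidate to consistent units, then evaluate M:
  magnesium alloy: σ_y = 226.0 MPa, ρ = 1759 kg/m³
  tungsten: σ_y = 703.0 MPa, ρ = 19200 kg/m³
  magnesium alloy: M = 128 kN·m/kg
  tungsten: M = 36.6 kN·m/kg
Magnesium alloy ranks first.

magnesium alloy, M = 128 kN·m/kg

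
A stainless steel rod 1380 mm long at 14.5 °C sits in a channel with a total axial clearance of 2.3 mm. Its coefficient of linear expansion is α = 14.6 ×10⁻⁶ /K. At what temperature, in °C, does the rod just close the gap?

129 °C

α·L₀·ΔT = 2.3 mm ⇒ ΔT = 2.3 / (14.6×10⁻⁶ × 1380.0) = 114.2 K.
T = 14.5 + 114.2 = 128.7 °C.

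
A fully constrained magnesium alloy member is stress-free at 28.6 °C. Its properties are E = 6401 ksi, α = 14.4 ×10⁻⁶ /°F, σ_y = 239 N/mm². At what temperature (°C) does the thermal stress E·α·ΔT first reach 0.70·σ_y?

E = 6401 ksi = 44.13 GPa.
α = 14.4×10⁻⁶/°F × 9/5 = 25.9×10⁻⁶/K.
σ_y = 239 N/mm² = 239.0 MPa.
E·α·ΔT = 167.3 MPa ⇒ ΔT = 167.3 / (44.13×10³ × 25.9×10⁻⁶) = 146.2 K.
T = 28.6 + 146.2 = 174.8 °C.

175 °C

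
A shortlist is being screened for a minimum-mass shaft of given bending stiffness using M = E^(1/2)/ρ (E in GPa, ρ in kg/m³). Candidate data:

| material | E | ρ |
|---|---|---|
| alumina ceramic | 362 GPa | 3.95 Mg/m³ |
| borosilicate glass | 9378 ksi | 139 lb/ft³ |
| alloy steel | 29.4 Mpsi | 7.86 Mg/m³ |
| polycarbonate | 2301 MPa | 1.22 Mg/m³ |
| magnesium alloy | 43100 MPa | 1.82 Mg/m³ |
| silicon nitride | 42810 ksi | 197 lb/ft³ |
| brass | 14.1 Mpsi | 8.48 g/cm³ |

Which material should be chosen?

Putting every candidate on a common basis:
  alumina ceramic: E = 362.0 GPa, ρ = 3950 kg/m³
  borosilicate glass: E = 64.66 GPa, ρ = 2227 kg/m³
  alloy steel: E = 202.7 GPa, ρ = 7860 kg/m³
  polycarbonate: E = 2.301 GPa, ρ = 1220 kg/m³
  magnesium alloy: E = 43.10 GPa, ρ = 1820 kg/m³
  silicon nitride: E = 295.2 GPa, ρ = 3156 kg/m³
  brass: E = 97.22 GPa, ρ = 8480 kg/m³
  silicon nitride: M = 5.44×10⁻³
  alumina ceramic: M = 4.82×10⁻³
  borosilicate glass: M = 3.61×10⁻³
  magnesium alloy: M = 3.61×10⁻³
  alloy steel: M = 1.81×10⁻³
  polycarbonate: M = 1.24×10⁻³
  brass: M = 1.16×10⁻³
Highest index: silicon nitride.

silicon nitride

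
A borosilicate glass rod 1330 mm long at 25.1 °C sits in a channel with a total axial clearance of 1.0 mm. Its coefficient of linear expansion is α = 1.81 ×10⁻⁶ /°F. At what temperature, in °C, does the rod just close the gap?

256 °C

α = 1.81×10⁻⁶/°F × 9/5 = 3.26×10⁻⁶/K.
α·L₀·ΔT = 1.0 mm ⇒ ΔT = 1.0 / (3.26×10⁻⁶ × 1330.0) = 230.8 K.
T = 25.1 + 230.8 = 255.9 °C.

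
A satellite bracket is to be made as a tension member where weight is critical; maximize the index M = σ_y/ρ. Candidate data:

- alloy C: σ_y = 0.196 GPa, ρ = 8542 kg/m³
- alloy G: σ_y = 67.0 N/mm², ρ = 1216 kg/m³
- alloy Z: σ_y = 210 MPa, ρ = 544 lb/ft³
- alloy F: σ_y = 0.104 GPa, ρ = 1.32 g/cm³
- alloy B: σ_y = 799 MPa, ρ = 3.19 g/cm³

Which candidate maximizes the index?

After converting to SI:
  alloy C: σ_y = 196.0 MPa, ρ = 8542 kg/m³
  alloy G: σ_y = 67.00 MPa, ρ = 1216 kg/m³
  alloy Z: σ_y = 210.0 MPa, ρ = 8714 kg/m³
  alloy F: σ_y = 104.0 MPa, ρ = 1320 kg/m³
  alloy B: σ_y = 799.0 MPa, ρ = 3190 kg/m³
  alloy B: M = 250 kN·m/kg
  alloy F: M = 78.8 kN·m/kg
  alloy G: M = 55.1 kN·m/kg
  alloy Z: M = 24.1 kN·m/kg
  alloy C: M = 22.9 kN·m/kg
The maximum is for alloy B.

alloy B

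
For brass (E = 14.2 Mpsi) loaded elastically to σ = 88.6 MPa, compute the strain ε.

E = 14.2 Mpsi = 97.91 GPa = 97910 MPa.
ε = σ/E = 88.6 / 97910 = 9.05×10⁻⁴.

9.05×10⁻⁴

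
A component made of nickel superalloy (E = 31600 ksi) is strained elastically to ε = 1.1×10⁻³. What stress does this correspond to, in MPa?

E = 31600 ksi = 217.9 GPa.
σ = E·ε = 217900 MPa × 1.1×10⁻³ = 240 MPa.

240 MPa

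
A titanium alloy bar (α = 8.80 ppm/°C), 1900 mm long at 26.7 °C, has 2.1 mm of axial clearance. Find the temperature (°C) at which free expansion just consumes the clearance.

152 °C

α·L₀·ΔT = 2.1 mm ⇒ ΔT = 2.1 / (8.80×10⁻⁶ × 1900.0) = 125.6 K.
T = 26.7 + 125.6 = 152.3 °C.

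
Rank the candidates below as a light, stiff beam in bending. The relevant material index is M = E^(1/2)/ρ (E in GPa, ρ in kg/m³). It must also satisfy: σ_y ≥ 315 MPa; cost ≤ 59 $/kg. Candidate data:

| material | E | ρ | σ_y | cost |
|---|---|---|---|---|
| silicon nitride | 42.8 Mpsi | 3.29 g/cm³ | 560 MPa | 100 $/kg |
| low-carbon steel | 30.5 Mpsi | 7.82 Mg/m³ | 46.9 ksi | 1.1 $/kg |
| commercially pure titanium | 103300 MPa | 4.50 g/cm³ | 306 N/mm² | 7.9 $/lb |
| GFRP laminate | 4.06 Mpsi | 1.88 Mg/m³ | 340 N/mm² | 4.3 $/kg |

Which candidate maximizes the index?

GFRP laminate

Screen on constraints: σ_y ≥ 315 MPa; cost ≤ 59 $/kg. Survivors: low-carbon steel, GFRP laminate.
In SI units:
  low-carbon steel: E = 210.3 GPa, ρ = 7820 kg/m³
  GFRP laminate: E = 27.99 GPa, ρ = 1880 kg/m³
  GFRP laminate: M = 2.81×10⁻³
  low-carbon steel: M = 1.85×10⁻³
Highest index: GFRP laminate.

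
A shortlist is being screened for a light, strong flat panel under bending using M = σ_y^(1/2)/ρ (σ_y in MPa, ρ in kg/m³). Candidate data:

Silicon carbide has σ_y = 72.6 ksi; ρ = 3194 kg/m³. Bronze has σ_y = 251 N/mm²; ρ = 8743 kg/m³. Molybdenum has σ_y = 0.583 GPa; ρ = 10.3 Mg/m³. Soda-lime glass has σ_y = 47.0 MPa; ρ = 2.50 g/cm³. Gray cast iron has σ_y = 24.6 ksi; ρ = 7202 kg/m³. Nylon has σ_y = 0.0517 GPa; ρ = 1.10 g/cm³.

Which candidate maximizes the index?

silicon carbide

After converting to SI:
  silicon carbide: σ_y = 500.6 MPa, ρ = 3194 kg/m³
  bronze: σ_y = 251.0 MPa, ρ = 8743 kg/m³
  molybdenum: σ_y = 583.0 MPa, ρ = 10300 kg/m³
  soda-lime glass: σ_y = 47.00 MPa, ρ = 2500 kg/m³
  gray cast iron: σ_y = 169.6 MPa, ρ = 7202 kg/m³
  nylon: σ_y = 51.70 MPa, ρ = 1100 kg/m³
  silicon carbide: M = 7.00×10⁻³
  nylon: M = 6.54×10⁻³
  soda-lime glass: M = 2.74×10⁻³
  molybdenum: M = 2.34×10⁻³
  bronze: M = 1.81×10⁻³
  gray cast iron: M = 1.81×10⁻³
Highest index: silicon carbide.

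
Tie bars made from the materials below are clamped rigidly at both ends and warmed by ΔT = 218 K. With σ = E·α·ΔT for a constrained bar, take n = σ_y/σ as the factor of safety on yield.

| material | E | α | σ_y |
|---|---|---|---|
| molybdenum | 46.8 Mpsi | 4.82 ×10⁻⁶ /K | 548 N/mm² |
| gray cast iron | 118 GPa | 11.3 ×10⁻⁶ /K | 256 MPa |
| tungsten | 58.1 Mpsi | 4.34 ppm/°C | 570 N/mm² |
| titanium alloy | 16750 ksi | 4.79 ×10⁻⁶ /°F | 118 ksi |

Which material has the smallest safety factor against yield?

gray cast iron

With everything in SI (GPa, ×10⁻⁶/K, MPa):
  molybdenum: E = 322.7, α = 4.82, σ_y = 548.0 → σ = 339 MPa, n = 1.62
  gray cast iron: E = 118.0, α = 11.3, σ_y = 256.0 → σ = 291 MPa, n = 0.881
  tungsten: E = 400.6, α = 4.34, σ_y = 570.0 → σ = 379 MPa, n = 1.50
  titanium alloy: E = 115.5, α = 8.62, σ_y = 813.6 → σ = 217 MPa, n = 3.75
The minimum is gray cast iron at n = 0.881.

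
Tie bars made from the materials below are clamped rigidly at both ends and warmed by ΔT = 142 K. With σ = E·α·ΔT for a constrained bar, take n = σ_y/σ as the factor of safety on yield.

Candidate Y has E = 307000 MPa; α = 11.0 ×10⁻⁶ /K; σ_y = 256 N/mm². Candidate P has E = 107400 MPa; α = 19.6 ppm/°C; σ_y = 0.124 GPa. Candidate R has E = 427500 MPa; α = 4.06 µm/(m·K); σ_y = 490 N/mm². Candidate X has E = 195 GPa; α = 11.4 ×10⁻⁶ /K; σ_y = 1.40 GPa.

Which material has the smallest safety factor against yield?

candidate P

Per material, after unit conversion:
  candidate Y: E = 307.0, α = 11.0, σ_y = 256.0 → σ = 480 MPa, n = 0.534
  candidate P: E = 107.4, α = 19.6, σ_y = 124.0 → σ = 299 MPa, n = 0.415
  candidate R: E = 427.5, α = 4.06, σ_y = 490.0 → σ = 246 MPa, n = 1.99
  candidate X: E = 195.0, α = 11.4, σ_y = 1400 → σ = 316 MPa, n = 4.44
Candidate P has the lowest safety factor, n = 0.415.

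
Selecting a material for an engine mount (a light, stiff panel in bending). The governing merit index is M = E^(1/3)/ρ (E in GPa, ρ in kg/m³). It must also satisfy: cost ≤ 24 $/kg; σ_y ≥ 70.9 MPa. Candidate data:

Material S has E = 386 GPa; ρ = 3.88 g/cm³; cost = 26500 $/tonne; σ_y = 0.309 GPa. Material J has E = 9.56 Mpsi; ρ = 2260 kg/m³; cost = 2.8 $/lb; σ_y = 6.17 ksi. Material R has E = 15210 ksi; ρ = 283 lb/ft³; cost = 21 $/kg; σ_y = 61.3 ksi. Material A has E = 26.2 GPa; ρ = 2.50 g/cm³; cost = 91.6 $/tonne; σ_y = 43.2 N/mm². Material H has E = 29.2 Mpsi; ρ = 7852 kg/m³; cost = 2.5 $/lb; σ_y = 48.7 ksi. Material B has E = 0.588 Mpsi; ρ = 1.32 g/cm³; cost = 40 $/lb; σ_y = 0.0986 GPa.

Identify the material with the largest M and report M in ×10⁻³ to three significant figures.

Screen on constraints: cost ≤ 24 $/kg; σ_y ≥ 70.9 MPa. Survivors: material R, material H.
Putting every candidate on a common basis:
  material R: E = 104.9 GPa, ρ = 4533 kg/m³
  material H: E = 201.3 GPa, ρ = 7852 kg/m³
  material R: M = 1.04×10⁻³
  material H: M = 0.746×10⁻³
The maximum is for material R.

material R, M = 1.04×10⁻³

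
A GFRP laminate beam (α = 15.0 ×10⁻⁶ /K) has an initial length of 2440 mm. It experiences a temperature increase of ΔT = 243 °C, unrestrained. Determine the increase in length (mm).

ΔL = α·L₀·ΔT = 15.0×10⁻⁶ × 2440 mm × 243.0 K = 8.89 mm.

8.89 mm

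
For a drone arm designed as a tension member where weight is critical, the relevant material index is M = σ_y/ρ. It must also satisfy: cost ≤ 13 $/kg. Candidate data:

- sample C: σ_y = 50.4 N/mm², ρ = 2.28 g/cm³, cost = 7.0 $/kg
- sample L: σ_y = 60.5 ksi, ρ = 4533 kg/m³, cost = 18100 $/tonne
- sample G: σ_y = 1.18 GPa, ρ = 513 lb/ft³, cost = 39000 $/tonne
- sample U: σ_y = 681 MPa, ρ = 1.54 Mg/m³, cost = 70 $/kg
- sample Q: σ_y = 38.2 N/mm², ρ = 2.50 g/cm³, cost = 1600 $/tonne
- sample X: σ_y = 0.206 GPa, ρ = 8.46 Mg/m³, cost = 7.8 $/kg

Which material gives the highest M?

sample X

Screen on constraints: cost ≤ 13 $/kg. Survivors: sample C, sample Q, sample X.
In SI units:
  sample C: σ_y = 50.40 MPa, ρ = 2280 kg/m³
  sample Q: σ_y = 38.20 MPa, ρ = 2500 kg/m³
  sample X: σ_y = 206.0 MPa, ρ = 8460 kg/m³
  sample X: M = 24.3 kN·m/kg
  sample C: M = 22.1 kN·m/kg
  sample Q: M = 15.3 kN·m/kg
Sample X ranks first.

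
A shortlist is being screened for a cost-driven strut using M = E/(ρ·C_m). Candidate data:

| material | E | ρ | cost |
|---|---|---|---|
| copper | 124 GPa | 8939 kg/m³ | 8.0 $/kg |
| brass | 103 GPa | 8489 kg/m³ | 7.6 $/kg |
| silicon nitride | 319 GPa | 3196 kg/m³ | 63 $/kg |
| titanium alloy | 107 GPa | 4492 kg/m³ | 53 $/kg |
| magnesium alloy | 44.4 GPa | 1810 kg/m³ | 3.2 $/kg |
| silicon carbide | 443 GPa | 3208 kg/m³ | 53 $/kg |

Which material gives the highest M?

Computing M directly (units already consistent):
  magnesium alloy: M = 7.67 MN·m per $
  silicon carbide: M = 2.61 MN·m per $
  copper: M = 1.73 MN·m per $
  brass: M = 1.60 MN·m per $
  silicon nitride: M = 1.58 MN·m per $
  titanium alloy: M = 0.449 MN·m per $
Magnesium alloy ranks first.

magnesium alloy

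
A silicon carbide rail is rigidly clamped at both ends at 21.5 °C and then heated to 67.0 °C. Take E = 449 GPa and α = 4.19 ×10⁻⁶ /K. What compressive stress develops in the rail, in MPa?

ΔT = 45.50 K. Constrained thermal stress σ = E·α·ΔT = 449.0×10³ MPa × 4.19×10⁻⁶ × 45.50 = 85.6 MPa (compressive).

85.6 MPa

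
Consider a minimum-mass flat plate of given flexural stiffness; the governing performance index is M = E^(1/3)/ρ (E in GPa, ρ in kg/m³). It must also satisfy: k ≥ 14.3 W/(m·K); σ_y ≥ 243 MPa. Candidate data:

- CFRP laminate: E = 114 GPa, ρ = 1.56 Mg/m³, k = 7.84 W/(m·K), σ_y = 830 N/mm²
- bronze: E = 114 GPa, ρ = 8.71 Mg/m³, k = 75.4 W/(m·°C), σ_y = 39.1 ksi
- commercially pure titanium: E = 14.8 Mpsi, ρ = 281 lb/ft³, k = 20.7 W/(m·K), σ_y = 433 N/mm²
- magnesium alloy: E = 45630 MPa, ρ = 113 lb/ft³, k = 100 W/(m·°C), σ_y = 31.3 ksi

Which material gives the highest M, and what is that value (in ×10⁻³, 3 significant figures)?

commercially pure titanium, M = 1.04×10⁻³

Screen on constraints: k ≥ 14.3 W/(m·K); σ_y ≥ 243 MPa. Survivors: bronze, commercially pure titanium.
In SI units:
  bronze: E = 114.0 GPa, ρ = 8710 kg/m³
  commercially pure titanium: E = 102.0 GPa, ρ = 4501 kg/m³
  commercially pure titanium: M = 1.04×10⁻³
  bronze: M = 0.557×10⁻³
Commercially pure titanium has the largest M.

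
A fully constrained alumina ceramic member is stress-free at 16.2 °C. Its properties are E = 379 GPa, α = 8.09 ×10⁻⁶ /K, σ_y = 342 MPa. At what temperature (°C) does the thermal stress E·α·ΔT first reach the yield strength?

E·α·ΔT = 342.0 MPa ⇒ ΔT = 342.0 / (379.0×10³ × 8.09×10⁻⁶) = 111.5 K.
T = 16.2 + 111.5 = 127.7 °C.

128 °C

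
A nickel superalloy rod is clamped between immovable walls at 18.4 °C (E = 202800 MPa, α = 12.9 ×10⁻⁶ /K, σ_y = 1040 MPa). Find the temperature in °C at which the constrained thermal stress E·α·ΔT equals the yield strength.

416 °C

E = 202800 MPa = 202.8 GPa.
E·α·ΔT = 1040 MPa ⇒ ΔT = 1040 / (202.8×10³ × 12.9×10⁻⁶) = 397.5 K.
T = 18.4 + 397.5 = 415.9 °C.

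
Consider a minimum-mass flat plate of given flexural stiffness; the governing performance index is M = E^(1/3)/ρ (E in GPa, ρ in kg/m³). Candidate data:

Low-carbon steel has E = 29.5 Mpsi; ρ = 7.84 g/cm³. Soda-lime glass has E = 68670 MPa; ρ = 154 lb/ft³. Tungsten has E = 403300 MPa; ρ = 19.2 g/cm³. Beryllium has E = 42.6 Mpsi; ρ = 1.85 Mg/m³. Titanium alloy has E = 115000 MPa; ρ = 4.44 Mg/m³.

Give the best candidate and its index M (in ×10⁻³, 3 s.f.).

beryllium, M = 3.59×10⁻³

Normalizing units and computing the index:
  low-carbon steel: E = 203.4 GPa, ρ = 7840 kg/m³
  soda-lime glass: E = 68.67 GPa, ρ = 2467 kg/m³
  tungsten: E = 403.3 GPa, ρ = 19200 kg/m³
  beryllium: E = 293.7 GPa, ρ = 1850 kg/m³
  titanium alloy: E = 115.0 GPa, ρ = 4440 kg/m³
  beryllium: M = 3.59×10⁻³
  soda-lime glass: M = 1.66×10⁻³
  titanium alloy: M = 1.10×10⁻³
  low-carbon steel: M = 0.750×10⁻³
  tungsten: M = 0.385×10⁻³
Beryllium has the largest M.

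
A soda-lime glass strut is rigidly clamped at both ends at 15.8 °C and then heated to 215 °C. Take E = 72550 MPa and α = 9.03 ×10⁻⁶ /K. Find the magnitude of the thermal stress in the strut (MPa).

131 MPa

E = 72550 MPa = 72.55 GPa.
ΔT = 199.2 K. Constrained thermal stress σ = E·α·ΔT = 72.55×10³ MPa × 9.03×10⁻⁶ × 199.2 = 131 MPa (compressive).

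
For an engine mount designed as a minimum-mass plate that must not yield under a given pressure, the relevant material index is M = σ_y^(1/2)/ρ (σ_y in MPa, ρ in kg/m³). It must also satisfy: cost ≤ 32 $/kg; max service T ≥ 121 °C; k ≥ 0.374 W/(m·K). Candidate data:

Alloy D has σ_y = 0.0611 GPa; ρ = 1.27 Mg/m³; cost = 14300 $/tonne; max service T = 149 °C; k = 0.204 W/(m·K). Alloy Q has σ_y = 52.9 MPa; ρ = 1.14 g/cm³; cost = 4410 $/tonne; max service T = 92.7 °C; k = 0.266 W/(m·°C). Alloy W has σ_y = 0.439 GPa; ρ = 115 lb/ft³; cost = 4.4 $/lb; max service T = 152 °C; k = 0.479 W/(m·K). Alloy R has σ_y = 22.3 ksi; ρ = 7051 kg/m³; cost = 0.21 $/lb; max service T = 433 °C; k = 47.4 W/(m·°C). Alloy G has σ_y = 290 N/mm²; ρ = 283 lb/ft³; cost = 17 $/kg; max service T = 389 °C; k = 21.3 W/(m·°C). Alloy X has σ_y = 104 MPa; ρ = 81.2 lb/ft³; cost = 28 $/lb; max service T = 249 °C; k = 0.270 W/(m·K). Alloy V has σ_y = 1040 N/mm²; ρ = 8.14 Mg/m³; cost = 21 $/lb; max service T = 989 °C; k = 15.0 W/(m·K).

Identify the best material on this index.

alloy W

Screen on constraints: cost ≤ 32 $/kg; max service T ≥ 121 °C; k ≥ 0.374 W/(m·K). Survivors: alloy W, alloy R, alloy G.
In SI units:
  alloy W: σ_y = 439.0 MPa, ρ = 1842 kg/m³
  alloy R: σ_y = 153.8 MPa, ρ = 7051 kg/m³
  alloy G: σ_y = 290.0 MPa, ρ = 4533 kg/m³
  alloy W: M = 11.4×10⁻³
  alloy G: M = 3.76×10⁻³
  alloy R: M = 1.76×10⁻³
Alloy W has the largest M.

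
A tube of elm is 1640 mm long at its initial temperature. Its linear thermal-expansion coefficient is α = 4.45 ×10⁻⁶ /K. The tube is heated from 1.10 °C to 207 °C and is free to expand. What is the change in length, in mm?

1.50 mm

ΔT = 207 − 1.10 = 205.9 K.
ΔL = α·L₀·ΔT = 4.45×10⁻⁶ × 1640 mm × 205.9 K = 1.50 mm.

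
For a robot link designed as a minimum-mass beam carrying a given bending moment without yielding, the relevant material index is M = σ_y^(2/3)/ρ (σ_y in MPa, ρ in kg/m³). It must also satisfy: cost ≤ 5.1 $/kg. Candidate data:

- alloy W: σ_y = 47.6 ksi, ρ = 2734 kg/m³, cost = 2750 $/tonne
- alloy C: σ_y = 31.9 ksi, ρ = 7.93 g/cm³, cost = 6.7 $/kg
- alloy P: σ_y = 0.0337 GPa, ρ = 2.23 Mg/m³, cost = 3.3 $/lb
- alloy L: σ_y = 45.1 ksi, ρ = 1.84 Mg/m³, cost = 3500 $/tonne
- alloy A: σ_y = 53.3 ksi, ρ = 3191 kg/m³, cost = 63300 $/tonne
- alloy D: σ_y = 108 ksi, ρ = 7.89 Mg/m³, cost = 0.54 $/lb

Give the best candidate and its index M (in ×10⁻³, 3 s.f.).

alloy L, M = 24.9×10⁻³

Screen on constraints: cost ≤ 5.1 $/kg. Survivors: alloy W, alloy L, alloy D.
Normalizing units and computing the index:
  alloy W: σ_y = 328.2 MPa, ρ = 2734 kg/m³
  alloy L: σ_y = 311.0 MPa, ρ = 1840 kg/m³
  alloy D: σ_y = 744.6 MPa, ρ = 7890 kg/m³
  alloy L: M = 24.9×10⁻³
  alloy W: M = 17.4×10⁻³
  alloy D: M = 10.4×10⁻³
Alloy L has the largest M.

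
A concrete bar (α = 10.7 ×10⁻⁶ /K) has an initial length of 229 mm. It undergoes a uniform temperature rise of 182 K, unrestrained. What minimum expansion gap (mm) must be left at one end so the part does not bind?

0.446 mm

ΔL = α·L₀·ΔT = 10.7×10⁻⁶ × 229 mm × 182.0 K = 0.446 mm.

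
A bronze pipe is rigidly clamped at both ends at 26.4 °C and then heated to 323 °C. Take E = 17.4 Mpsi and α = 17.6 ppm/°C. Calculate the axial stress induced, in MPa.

E = 17.4 Mpsi = 120.0 GPa.
ΔT = 296.6 K. Constrained thermal stress σ = E·α·ΔT = 120.0×10³ MPa × 17.6×10⁻⁶ × 296.6 = 626 MPa (compressive).

626 MPa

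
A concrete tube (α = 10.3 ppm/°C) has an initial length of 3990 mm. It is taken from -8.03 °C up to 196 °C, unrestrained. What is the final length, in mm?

ΔT = 196 − (-8.03) = 204.0 K.
ΔL = α·L₀·ΔT = 10.3×10⁻⁶ × 3990 mm × 204.0 K = 8.39 mm.
L = L₀ + ΔL = 3990 + 8.39 = 3998.4 mm.

3998.4 mm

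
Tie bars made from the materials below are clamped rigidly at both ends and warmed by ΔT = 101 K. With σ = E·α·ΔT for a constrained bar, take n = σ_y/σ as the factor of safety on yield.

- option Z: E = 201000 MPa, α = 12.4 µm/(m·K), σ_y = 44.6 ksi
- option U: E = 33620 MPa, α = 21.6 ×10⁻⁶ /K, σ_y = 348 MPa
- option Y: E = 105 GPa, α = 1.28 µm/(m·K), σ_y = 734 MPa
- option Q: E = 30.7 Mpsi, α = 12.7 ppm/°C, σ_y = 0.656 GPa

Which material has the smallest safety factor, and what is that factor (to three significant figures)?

option Z, n = 1.22

Converting E to GPa, α to ×10⁻⁶/K, σ_y to MPa, then σ and n for each:
  option Z: E = 201.0, α = 12.4, σ_y = 307.5 → σ = 252 MPa, n = 1.22
  option U: E = 33.62, α = 21.6, σ_y = 348.0 → σ = 73.3 MPa, n = 4.74
  option Y: E = 105.0, α = 1.28, σ_y = 734.0 → σ = 13.6 MPa, n = 54.1
  option Q: E = 211.7, α = 12.7, σ_y = 656.0 → σ = 272 MPa, n = 2.42
Option Z has the lowest safety factor, n = 1.22.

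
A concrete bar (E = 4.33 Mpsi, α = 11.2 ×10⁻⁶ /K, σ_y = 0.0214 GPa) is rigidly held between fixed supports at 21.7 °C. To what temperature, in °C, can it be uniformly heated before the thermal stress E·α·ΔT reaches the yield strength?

E = 4.33 Mpsi = 29.85 GPa.
σ_y = 0.0214 GPa = 21.40 MPa.
E·α·ΔT = 21.40 MPa ⇒ ΔT = 21.40 / (29.85×10³ × 11.2×10⁻⁶) = 64.00 K.
T = 21.7 + 64.00 = 85.70 °C.

85.7 °C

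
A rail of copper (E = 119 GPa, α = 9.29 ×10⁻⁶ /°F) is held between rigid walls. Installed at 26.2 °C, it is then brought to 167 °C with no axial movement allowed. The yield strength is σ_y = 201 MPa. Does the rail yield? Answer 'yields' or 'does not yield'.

α = 9.29×10⁻⁶/°F × 9/5 = 16.7×10⁻⁶/K.
ΔT = 140.8 K. Constrained thermal stress σ = E·α·ΔT = 119.0×10³ MPa × 16.7×10⁻⁶ × 140.8 = 280 MPa (compressive).
Compare to σ_y = 201 MPa: σ ≥ σ_y, so it yields.

yields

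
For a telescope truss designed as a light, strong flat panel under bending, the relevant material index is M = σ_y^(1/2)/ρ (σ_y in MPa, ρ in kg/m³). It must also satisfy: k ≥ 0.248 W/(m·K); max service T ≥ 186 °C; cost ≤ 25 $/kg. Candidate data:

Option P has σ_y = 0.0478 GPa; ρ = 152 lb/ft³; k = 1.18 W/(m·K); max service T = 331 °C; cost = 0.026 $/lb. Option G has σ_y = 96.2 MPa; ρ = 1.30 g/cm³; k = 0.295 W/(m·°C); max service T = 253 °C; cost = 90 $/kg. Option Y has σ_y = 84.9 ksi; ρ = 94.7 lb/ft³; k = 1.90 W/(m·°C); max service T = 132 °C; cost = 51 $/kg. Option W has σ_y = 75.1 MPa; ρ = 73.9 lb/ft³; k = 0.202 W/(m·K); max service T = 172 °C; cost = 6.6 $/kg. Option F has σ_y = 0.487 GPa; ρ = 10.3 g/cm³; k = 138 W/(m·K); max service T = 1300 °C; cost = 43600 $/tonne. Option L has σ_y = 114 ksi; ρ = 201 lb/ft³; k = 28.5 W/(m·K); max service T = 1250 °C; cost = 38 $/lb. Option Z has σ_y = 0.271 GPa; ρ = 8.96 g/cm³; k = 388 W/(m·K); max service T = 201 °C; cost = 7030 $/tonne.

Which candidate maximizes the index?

option P

Screen on constraints: k ≥ 0.248 W/(m·K); max service T ≥ 186 °C; cost ≤ 25 $/kg. Survivors: option P, option Z.
Putting every candidate on a common basis:
  option P: σ_y = 47.80 MPa, ρ = 2435 kg/m³
  option Z: σ_y = 271.0 MPa, ρ = 8960 kg/m³
  option P: M = 2.84×10⁻³
  option Z: M = 1.84×10⁻³
The maximum is for option P.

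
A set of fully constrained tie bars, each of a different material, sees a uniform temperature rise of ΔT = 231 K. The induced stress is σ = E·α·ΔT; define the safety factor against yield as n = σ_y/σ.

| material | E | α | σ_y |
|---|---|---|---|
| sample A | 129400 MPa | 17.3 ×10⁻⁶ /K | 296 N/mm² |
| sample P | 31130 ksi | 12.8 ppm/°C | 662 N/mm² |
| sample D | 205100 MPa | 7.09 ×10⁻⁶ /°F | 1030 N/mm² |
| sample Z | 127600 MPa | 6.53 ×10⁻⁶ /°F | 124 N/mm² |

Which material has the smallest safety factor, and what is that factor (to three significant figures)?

sample Z, n = 0.358

In consistent units (E in GPa, α in ×10⁻⁶/K, σ_y in MPa):
  sample A: E = 129.4, α = 17.3, σ_y = 296.0 → σ = 517 MPa, n = 0.572
  sample P: E = 214.6, α = 12.8, σ_y = 662.0 → σ = 635 MPa, n = 1.04
  sample D: E = 205.1, α = 12.8, σ_y = 1030 → σ = 605 MPa, n = 1.70
  sample Z: E = 127.6, α = 11.8, σ_y = 124.0 → σ = 346 MPa, n = 0.358
Smallest n: sample Z with n = 0.358.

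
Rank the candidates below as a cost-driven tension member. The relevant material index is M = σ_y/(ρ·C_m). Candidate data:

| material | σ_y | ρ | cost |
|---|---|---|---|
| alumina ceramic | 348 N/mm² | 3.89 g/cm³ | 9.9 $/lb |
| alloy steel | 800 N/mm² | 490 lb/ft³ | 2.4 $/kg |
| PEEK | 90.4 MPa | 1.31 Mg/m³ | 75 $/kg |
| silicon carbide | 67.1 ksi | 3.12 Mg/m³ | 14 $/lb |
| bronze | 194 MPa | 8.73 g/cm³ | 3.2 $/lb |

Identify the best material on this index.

alloy steel

After converting to SI:
  alumina ceramic: σ_y = 348.0 MPa, ρ = 3890 kg/m³, cost = 21.83 $/kg
  alloy steel: σ_y = 800.0 MPa, ρ = 7849 kg/m³, cost = 2.400 $/kg
  PEEK: σ_y = 90.40 MPa, ρ = 1310 kg/m³, cost = 75.00 $/kg
  silicon carbide: σ_y = 462.6 MPa, ρ = 3120 kg/m³, cost = 30.86 $/kg
  bronze: σ_y = 194.0 MPa, ρ = 8730 kg/m³, cost = 7.055 $/kg
  alloy steel: M = 42.5 kN·m per $
  silicon carbide: M = 4.80 kN·m per $
  alumina ceramic: M = 4.10 kN·m per $
  bronze: M = 3.15 kN·m per $
  PEEK: M = 0.920 kN·m per $
The maximum is for alloy steel.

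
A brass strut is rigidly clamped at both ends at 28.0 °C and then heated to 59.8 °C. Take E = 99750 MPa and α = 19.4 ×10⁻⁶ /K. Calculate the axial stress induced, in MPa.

61.5 MPa

E = 99750 MPa = 99.75 GPa.
ΔT = 31.80 K. Constrained thermal stress σ = E·α·ΔT = 99.75×10³ MPa × 19.4×10⁻⁶ × 31.80 = 61.5 MPa (compressive).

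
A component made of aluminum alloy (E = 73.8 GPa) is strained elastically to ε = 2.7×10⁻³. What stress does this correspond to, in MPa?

199 MPa

σ = E·ε = 73800 MPa × 2.7×10⁻³ = 199 MPa.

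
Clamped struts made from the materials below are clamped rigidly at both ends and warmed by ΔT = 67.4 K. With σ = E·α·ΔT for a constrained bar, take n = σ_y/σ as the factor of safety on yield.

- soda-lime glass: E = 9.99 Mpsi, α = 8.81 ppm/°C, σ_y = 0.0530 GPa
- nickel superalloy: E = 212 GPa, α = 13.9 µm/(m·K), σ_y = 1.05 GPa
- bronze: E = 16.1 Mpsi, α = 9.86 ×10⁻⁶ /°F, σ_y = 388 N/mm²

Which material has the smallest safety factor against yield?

With everything in SI (GPa, ×10⁻⁶/K, MPa):
  soda-lime glass: E = 68.88, α = 8.81, σ_y = 53.00 → σ = 40.9 MPa, n = 1.30
  nickel superalloy: E = 212.0, α = 13.9, σ_y = 1050 → σ = 199 MPa, n = 5.29
  bronze: E = 111.0, α = 17.7, σ_y = 388.0 → σ = 133 MPa, n = 2.92
The minimum is soda-lime glass at n = 1.30.

soda-lime glass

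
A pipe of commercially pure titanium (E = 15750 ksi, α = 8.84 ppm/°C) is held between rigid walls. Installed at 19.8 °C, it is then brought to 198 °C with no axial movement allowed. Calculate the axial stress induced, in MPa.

E = 15750 ksi = 108.6 GPa.
ΔT = 178.2 K. Constrained thermal stress σ = E·α·ΔT = 108.6×10³ MPa × 8.84×10⁻⁶ × 178.2 = 171 MPa (compressive).

171 MPa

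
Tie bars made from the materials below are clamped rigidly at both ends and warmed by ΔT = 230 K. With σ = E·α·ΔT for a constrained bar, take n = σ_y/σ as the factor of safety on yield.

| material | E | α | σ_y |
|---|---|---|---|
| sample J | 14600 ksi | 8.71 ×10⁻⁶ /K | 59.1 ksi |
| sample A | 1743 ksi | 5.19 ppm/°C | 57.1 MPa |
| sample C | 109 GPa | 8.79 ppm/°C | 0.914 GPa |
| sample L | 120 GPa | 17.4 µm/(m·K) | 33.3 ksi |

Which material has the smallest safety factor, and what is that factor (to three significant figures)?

Converting E to GPa, α to ×10⁻⁶/K, σ_y to MPa, then σ and n for each:
  sample J: E = 100.7, α = 8.71, σ_y = 407.5 → σ = 202 MPa, n = 2.02
  sample A: E = 12.02, α = 5.19, σ_y = 57.10 → σ = 14.3 MPa, n = 3.98
  sample C: E = 109.0, α = 8.79, σ_y = 914.0 → σ = 220 MPa, n = 4.15
  sample L: E = 120.0, α = 17.4, σ_y = 229.6 → σ = 480 MPa, n = 0.478
The minimum is sample L at n = 0.478.

sample L, n = 0.478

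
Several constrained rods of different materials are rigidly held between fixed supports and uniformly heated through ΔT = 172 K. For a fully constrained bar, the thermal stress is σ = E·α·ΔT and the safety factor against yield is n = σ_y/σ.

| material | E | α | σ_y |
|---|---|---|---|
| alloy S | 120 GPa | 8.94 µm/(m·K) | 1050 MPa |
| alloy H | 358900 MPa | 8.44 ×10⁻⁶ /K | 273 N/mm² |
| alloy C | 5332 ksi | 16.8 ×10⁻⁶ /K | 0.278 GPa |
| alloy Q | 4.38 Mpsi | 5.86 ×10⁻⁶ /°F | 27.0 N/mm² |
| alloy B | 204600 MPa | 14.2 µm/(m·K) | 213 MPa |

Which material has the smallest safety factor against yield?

alloy B

In consistent units (E in GPa, α in ×10⁻⁶/K, σ_y in MPa):
  alloy S: E = 120.0, α = 8.94, σ_y = 1050 → σ = 185 MPa, n = 5.69
  alloy H: E = 358.9, α = 8.44, σ_y = 273.0 → σ = 521 MPa, n = 0.524
  alloy C: E = 36.76, α = 16.8, σ_y = 278.0 → σ = 106 MPa, n = 2.62
  alloy Q: E = 30.20, α = 10.5, σ_y = 27.00 → σ = 54.8 MPa, n = 0.493
  alloy B: E = 204.6, α = 14.2, σ_y = 213.0 → σ = 500 MPa, n = 0.426
Smallest n: alloy B with n = 0.426.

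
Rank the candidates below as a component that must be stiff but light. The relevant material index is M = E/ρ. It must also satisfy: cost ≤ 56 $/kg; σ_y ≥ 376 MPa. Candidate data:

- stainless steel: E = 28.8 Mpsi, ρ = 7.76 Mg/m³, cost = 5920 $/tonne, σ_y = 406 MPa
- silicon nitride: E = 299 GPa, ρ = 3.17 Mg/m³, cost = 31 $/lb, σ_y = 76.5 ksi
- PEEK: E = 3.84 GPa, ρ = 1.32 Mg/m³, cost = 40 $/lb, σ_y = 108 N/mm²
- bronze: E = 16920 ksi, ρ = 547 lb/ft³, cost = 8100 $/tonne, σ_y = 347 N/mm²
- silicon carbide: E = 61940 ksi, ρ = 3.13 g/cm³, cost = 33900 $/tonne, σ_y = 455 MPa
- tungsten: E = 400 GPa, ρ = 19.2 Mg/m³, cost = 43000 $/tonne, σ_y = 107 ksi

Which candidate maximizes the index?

silicon carbide

Screen on constraints: cost ≤ 56 $/kg; σ_y ≥ 376 MPa. Survivors: stainless steel, silicon carbide, tungsten.
Normalizing units and computing the index:
  stainless steel: E = 198.6 GPa, ρ = 7760 kg/m³
  silicon carbide: E = 427.1 GPa, ρ = 3130 kg/m³
  tungsten: E = 400.0 GPa, ρ = 19200 kg/m³
  silicon carbide: M = 136 MN·m/kg
  stainless steel: M = 25.6 MN·m/kg
  tungsten: M = 20.8 MN·m/kg
Highest index: silicon carbide.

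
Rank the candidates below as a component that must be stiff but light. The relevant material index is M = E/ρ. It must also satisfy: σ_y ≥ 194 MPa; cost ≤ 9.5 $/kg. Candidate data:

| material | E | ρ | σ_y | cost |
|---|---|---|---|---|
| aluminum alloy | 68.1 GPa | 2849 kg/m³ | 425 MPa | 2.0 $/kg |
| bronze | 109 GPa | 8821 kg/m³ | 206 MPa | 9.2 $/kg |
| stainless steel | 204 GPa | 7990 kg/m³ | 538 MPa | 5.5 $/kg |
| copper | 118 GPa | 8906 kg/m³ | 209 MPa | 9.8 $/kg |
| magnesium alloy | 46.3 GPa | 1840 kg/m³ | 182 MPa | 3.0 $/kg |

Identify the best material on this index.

Screen on constraints: σ_y ≥ 194 MPa; cost ≤ 9.5 $/kg. Survivors: aluminum alloy, bronze, stainless steel.
Per-candidate index values:
  stainless steel: M = 25.5 MN·m/kg
  aluminum alloy: M = 23.9 MN·m/kg
  bronze: M = 12.4 MN·m/kg
Stainless steel ranks first.

stainless steel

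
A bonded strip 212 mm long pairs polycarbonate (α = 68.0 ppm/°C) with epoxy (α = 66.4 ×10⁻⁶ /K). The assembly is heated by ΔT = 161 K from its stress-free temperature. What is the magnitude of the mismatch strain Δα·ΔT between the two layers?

Δα = |68.0 − 66.4|×10⁻⁶/K = 1.60×10⁻⁶/K.
Mismatch strain = Δα·ΔT = 1.60×10⁻⁶ × 161.0 = 2.58×10⁻⁴.

2.58×10⁻⁴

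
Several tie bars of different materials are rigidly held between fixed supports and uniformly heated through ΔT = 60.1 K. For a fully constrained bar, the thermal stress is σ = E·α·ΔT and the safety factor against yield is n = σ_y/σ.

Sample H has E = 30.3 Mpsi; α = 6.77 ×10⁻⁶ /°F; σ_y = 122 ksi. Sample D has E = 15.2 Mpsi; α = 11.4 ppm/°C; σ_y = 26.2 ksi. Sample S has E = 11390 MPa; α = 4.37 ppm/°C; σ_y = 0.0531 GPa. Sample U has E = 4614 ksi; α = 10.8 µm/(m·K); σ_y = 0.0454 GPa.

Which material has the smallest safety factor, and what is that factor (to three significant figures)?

sample U, n = 2.20

In consistent units (E in GPa, α in ×10⁻⁶/K, σ_y in MPa):
  sample H: E = 208.9, α = 12.2, σ_y = 841.2 → σ = 153 MPa, n = 5.50
  sample D: E = 104.8, α = 11.4, σ_y = 180.6 → σ = 71.8 MPa, n = 2.52
  sample S: E = 11.39, α = 4.37, σ_y = 53.10 → σ = 2.99 MPa, n = 17.8
  sample U: E = 31.81, α = 10.8, σ_y = 45.40 → σ = 20.6 MPa, n = 2.20
Smallest n: sample U with n = 2.20.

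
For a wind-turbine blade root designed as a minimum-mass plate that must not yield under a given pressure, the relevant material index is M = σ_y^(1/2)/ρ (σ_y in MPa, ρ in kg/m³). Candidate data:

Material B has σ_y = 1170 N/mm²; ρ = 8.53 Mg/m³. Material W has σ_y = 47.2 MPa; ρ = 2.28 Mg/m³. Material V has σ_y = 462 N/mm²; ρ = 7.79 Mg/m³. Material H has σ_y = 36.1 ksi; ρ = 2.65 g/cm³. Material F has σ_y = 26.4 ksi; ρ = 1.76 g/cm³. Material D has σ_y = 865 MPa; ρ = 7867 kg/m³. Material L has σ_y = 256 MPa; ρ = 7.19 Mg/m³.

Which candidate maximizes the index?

Putting every candidate on a common basis:
  material B: σ_y = 1170 MPa, ρ = 8530 kg/m³
  material W: σ_y = 47.20 MPa, ρ = 2280 kg/m³
  material V: σ_y = 462.0 MPa, ρ = 7790 kg/m³
  material H: σ_y = 248.9 MPa, ρ = 2650 kg/m³
  material F: σ_y = 182.0 MPa, ρ = 1760 kg/m³
  material D: σ_y = 865.0 MPa, ρ = 7867 kg/m³
  material L: σ_y = 256.0 MPa, ρ = 7190 kg/m³
  material F: M = 7.67×10⁻³
  material H: M = 5.95×10⁻³
  material B: M = 4.01×10⁻³
  material D: M = 3.74×10⁻³
  material W: M = 3.01×10⁻³
  material V: M = 2.76×10⁻³
  material L: M = 2.23×10⁻³
The maximum is for material F.

material F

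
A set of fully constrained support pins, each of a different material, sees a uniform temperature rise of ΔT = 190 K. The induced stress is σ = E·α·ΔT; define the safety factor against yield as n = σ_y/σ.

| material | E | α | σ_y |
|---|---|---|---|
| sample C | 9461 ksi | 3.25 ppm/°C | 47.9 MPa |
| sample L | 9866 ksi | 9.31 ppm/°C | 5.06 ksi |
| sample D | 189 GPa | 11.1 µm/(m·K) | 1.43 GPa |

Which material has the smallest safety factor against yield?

Converting E to GPa, α to ×10⁻⁶/K, σ_y to MPa, then σ and n for each:
  sample C: E = 65.23, α = 3.25, σ_y = 47.90 → σ = 40.3 MPa, n = 1.19
  sample L: E = 68.02, α = 9.31, σ_y = 34.89 → σ = 120 MPa, n = 0.290
  sample D: E = 189.0, α = 11.1, σ_y = 1430 → σ = 399 MPa, n = 3.59
The minimum is sample L at n = 0.290.

sample L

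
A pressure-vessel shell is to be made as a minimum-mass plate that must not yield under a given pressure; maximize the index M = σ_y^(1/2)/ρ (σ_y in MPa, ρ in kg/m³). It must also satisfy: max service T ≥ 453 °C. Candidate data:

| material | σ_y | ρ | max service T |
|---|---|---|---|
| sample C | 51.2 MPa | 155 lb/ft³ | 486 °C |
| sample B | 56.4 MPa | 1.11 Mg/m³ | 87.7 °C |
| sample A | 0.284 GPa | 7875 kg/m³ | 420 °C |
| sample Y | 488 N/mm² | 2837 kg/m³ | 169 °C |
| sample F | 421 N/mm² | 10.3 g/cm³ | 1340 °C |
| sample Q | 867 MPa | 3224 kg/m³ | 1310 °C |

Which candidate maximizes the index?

Screen on constraints: max service T ≥ 453 °C. Survivors: sample C, sample F, sample Q.
Putting every candidate on a common basis:
  sample C: σ_y = 51.20 MPa, ρ = 2483 kg/m³
  sample F: σ_y = 421.0 MPa, ρ = 10300 kg/m³
  sample Q: σ_y = 867.0 MPa, ρ = 3224 kg/m³
  sample Q: M = 9.13×10⁻³
  sample C: M = 2.88×10⁻³
  sample F: M = 1.99×10⁻³
The maximum is for sample Q.

sample Q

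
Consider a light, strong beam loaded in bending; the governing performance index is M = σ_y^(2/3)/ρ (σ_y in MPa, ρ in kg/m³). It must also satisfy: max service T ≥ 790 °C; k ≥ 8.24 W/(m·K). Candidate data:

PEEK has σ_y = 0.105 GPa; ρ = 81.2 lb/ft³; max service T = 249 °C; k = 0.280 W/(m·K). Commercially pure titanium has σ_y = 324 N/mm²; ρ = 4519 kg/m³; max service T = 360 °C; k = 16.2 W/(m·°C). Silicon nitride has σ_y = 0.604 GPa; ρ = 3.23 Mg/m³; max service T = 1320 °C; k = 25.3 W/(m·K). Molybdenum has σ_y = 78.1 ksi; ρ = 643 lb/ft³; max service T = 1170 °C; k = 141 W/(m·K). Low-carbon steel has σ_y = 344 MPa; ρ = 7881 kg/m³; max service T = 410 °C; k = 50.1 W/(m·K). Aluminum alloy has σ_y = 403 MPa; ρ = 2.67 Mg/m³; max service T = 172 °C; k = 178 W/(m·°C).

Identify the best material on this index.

Screen on constraints: max service T ≥ 790 °C; k ≥ 8.24 W/(m·K). Survivors: silicon nitride, molybdenum.
Convert each candidate to consistent units, then evaluate M:
  silicon nitride: σ_y = 604.0 MPa, ρ = 3230 kg/m³
  molybdenum: σ_y = 538.5 MPa, ρ = 10300 kg/m³
  silicon nitride: M = 22.1×10⁻³
  molybdenum: M = 6.43×10⁻³
The maximum is for silicon nitride.

silicon nitride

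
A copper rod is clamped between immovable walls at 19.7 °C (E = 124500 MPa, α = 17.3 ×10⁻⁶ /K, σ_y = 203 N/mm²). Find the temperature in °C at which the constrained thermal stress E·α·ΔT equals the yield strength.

114 °C

E = 124500 MPa = 124.5 GPa.
σ_y = 203 N/mm² = 203.0 MPa.
E·α·ΔT = 203.0 MPa ⇒ ΔT = 203.0 / (124.5×10³ × 17.3×10⁻⁶) = 94.25 K.
T = 19.7 + 94.25 = 113.9 °C.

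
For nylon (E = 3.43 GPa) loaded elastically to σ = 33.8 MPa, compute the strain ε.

9.85×10⁻³

ε = σ/E = 33.8 / 3430 = 9.85×10⁻³.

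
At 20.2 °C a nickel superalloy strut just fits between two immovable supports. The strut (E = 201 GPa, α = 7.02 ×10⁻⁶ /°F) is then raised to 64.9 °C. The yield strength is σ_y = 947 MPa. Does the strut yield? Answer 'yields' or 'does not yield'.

α = 7.02×10⁻⁶/°F × 9/5 = 12.6×10⁻⁶/K.
ΔT = 44.70 K. Constrained thermal stress σ = E·α·ΔT = 201.0×10³ MPa × 12.6×10⁻⁶ × 44.70 = 114 MPa (compressive).
Compare to σ_y = 947 MPa: σ < σ_y, so it does not yield.

does not yield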